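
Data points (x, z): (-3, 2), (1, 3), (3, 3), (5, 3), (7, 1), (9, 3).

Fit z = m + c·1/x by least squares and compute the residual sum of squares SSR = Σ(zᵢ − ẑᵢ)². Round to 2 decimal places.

Normal-equation sums: Σ1 = 6, Σ1/x = 458/315, Σ1/x·1/x = 128494/99225.
And Σz = 15, Σ1/x·z = 463/105.
Eliminating c: (128494/99225)·(row 1) − (458/315)·(row 2) gives (22448/3969)·m = (128494/99225)·15 − (458/315)·(463/105) = 976/75, so m = 1323/575.
Then c = ((463/105) − (458/315)·(1323/575))/(128494/99225) = 189/230.
Residuals: -31/1150, -141/1150, 489/1150, 123/230, -1631/1150, 699/1150; SSR = 3293/1150.

SSR = 2.86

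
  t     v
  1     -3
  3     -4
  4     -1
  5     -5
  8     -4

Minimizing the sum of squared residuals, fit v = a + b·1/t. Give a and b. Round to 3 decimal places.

a = -3.709, b = 0.809

Compute the Gram sums: Σ1 = 5, Σ1/t = 229/120, Σ1/t·1/t = 17701/14400.
Right-hand side: Σv = -17, Σ1/t·v = -73/12.
Determinant 5·(17701/14400) − (229/120)² = 1127/450.
a = ((-17)·(17701/14400) − (229/120)·(-73/12))/(1127/450) = -133747/36064; b = (5·(-73/12) − (229/120)·(-17))/(1127/450) = 3645/4508.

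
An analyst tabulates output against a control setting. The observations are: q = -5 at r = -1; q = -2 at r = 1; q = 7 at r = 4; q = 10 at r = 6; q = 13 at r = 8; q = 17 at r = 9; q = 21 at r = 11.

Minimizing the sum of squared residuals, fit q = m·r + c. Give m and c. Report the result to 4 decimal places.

m = 2.1796, c = -3.1181

Setting ∂/∂m … = 0 gives: 320·m + 38·c = 579;  38·m + 7·c = 61.
Determinant 320·7 − 38² = 796.
m = (579·7 − 38·61)/796 = 1735/796; c = (320·61 − 38·579)/796 = -1241/398.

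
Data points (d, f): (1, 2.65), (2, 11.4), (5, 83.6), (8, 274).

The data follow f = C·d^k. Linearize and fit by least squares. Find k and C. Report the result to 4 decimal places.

With ln fᵢ as the transformed response and ln dᵢ as the regressor:
Σln d = 4.3820, Σ(ln d)² = 7.3948, Σln f = 13.4473, Σln d·ln f = 20.4825.
Normal system: [[7.3948, 4.3820]; [4.3820, 4]]·[k, ln C]ᵀ = [20.4825, 13.4473]ᵀ.
Solving (det = 10.3771): k = 2.21673, ln C = 0.93340, so C = exp(0.93340) = 2.54314.

k = 2.2167, C = 2.5431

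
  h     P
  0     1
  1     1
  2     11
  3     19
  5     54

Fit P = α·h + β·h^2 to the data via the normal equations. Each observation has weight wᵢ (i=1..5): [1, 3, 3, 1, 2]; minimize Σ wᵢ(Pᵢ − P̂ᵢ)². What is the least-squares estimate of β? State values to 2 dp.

With design matrix A, AᵀWA = [[74, 304]; [304, 1382]] and AᵀWP = [666, 3006]ᵀ.
Δ = 74·1382 − 304² = 9852.
α = (666·1382 − 304·3006)/9852 = 549/821; β = (74·3006 − 304·666)/9852 = 1665/821.

β = 2.03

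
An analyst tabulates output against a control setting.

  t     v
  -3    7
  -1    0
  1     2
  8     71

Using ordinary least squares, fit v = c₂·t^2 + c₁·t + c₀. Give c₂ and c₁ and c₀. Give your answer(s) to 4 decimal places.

c₂ = 1.0139, c₁ = 0.7608, c₀ = 0.0381

XᵀX·[c₂, c₁, c₀]ᵀ = Xᵀv reads: 4179·c₂ + 485·c₁ + 75·c₀ = 4609;  485·c₂ + 75·c₁ + 5·c₀ = 549;  75·c₂ + 5·c₁ + 4·c₀ = 80.
(Σt^2·t^2 = 4179, Σt^2·t = 485, Σt^2 = 75, Σt·t = 75, Σt = 5, Σ1 = 4, Σt^2·v = 4609, Σt·v = 549, Σv = 80.)
Solving the 3×3 system (Gaussian elimination) gives c₂ = 15229/15020, c₁ = 57137/75100, c₀ = 143/3755.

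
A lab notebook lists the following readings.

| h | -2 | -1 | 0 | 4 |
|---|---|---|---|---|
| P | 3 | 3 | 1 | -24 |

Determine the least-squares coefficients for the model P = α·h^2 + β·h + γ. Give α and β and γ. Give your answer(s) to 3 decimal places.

Sums needed: Σh^2·h^2 = 273, Σh^2·h = 55, Σh^2 = 21, Σh·h = 21, Σh = 1, Σ1 = 4.
For XᵀP: Σh^2·P = -369, Σh·P = -105, ΣP = -17.
So XᵀX·[α, β, γ]ᵀ = XᵀP: [[273, 55, 21]; [55, 21, 1]; [21, 1, 4]]·[α, β, γ]ᵀ = [-369, -105, -17]ᵀ.
Inverting the 3×3 Gram matrix, [α, β, γ]ᵀ = [-1585/1804, -4959/1804, 947/902]ᵀ.

α = -0.879, β = -2.749, γ = 1.050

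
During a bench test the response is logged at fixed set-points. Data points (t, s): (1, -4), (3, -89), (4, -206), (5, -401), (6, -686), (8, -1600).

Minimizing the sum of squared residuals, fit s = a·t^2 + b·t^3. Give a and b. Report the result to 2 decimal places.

a = -1.01, b = -3.00

From the data, Σt^2·t^2 = 6355, Σt^2·t^3 = 44937, Σt^3·t^3 = 329251.
Moment sums: Σt^2·s = -141222, Σt^3·s = -1033092.
MᵀM·[a, b]ᵀ = Mᵀs becomes [[6355, 44937]; [44937, 329251]]·[a, b]ᵀ = [-141222, -1033092]ᵀ.
Δ = 6355·329251 − 44937² = 73056136.
a = ((-141222)·329251 − 44937·(-1033092))/73056136 = -36714759/36528068; b = (6355·(-1033092) − 44937·(-141222))/73056136 = -109603323/36528068.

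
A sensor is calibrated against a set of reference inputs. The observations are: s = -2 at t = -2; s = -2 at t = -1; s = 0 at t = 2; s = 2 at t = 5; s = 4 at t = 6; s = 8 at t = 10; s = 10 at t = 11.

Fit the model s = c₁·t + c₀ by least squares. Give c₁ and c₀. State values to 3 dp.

Compute the Gram sums: Σt·t = 291, Σt = 31, Σ1 = 7.
Moment sums: Σt·s = 230, Σs = 20.
det = 291·7 − 31² = 1076.
c₁ = (230·7 − 31·20)/1076 = 495/538; c₀ = (291·20 − 31·230)/1076 = -655/538.

c₁ = 0.920, c₀ = -1.217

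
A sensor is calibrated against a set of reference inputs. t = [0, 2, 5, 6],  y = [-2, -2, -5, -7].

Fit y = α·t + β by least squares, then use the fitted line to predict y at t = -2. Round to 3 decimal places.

Compute the Gram sums: Σt·t = 65, Σt = 13, Σ1 = 4.
Moment sums: Σt·y = -71, Σy = -16.
MᵀM·[α, β]ᵀ = Mᵀy becomes [[65, 13]; [13, 4]]·[α, β]ᵀ = [-71, -16]ᵀ.
Δ = 65·4 − 13² = 91.
α = ((-71)·4 − 13·(-16))/91 = -76/91; β = (65·(-16) − 13·(-71))/91 = -9/7.
At t = -2: ŷ = (-76/91)·(-2) + (-9/7)·(1) = 5/13.

ŷ = 0.385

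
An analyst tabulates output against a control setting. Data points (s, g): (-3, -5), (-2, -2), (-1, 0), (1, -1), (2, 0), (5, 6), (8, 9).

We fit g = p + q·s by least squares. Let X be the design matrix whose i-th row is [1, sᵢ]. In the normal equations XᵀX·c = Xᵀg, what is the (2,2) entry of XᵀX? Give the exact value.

108

Row 2 ↔ basis s, column 2 ↔ basis s, so (XᵀX)_{2,2} = Σᵢ (s)·(s) = (-3)·(-3) + (-2)·(-2) + (-1)·(-1) + (1)·(1) + (2)·(2) + (5)·(5) + (8)·(8) = 108.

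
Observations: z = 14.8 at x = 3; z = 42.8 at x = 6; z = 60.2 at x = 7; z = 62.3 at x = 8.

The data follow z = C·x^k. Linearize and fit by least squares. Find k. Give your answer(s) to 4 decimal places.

Let Y = ln z. Fitting Y = k·ln x + ln C by least squares:
Over the data: Σln x = 6.9157, Σ(ln x)² = 12.5280, Σln z = 14.6808, Σln x·ln z = 26.2570.
Normal system: [[12.5280, 6.9157]; [6.9157, 4]]·[k, ln C]ᵀ = [26.2570, 14.6808]ᵀ.
Solving (det = 2.2847): k = 1.53181, ln C = 1.02180.

k = 1.5318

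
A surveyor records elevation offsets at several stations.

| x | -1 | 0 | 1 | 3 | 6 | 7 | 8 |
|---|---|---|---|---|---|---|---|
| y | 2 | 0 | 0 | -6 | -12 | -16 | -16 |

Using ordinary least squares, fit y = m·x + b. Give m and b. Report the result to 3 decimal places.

AᵀA·[m, b]ᵀ = Aᵀy reads: 160·m + 24·b = -332;  24·m + 7·b = -48.
(Σx·x = 160, Σx = 24, Σ1 = 7, Σx·y = -332, Σy = -48.)
Eliminating b: 7·(row 1) − 24·(row 2) gives 544·m = 7·(-332) − 24·(-48) = -1172, so m = -293/136.
Then b = ((-48) − 24·(-293/136))/7 = 9/17.

m = -2.154, b = 0.529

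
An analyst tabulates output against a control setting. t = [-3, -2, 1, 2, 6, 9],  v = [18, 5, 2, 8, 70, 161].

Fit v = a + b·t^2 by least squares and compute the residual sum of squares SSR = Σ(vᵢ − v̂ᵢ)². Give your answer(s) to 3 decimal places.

Entries of MᵀM: Σ1 = 6, Σt^2 = 135, Σt^2·t^2 = 7971.
And Σv = 264, Σt^2·v = 15777.
Normal equations: [[6, 135]; [135, 7971]]·[a, b]ᵀ = [264, 15777]ᵀ.
Δ = 6·7971 − 135² = 29601.
a = (264·7971 − 135·15777)/29601 = -2839/3289; b = (6·15777 − 135·264)/29601 = 6558/3289.
Residuals: 3019/3289, -6948/3289, 2859/3289, 2919/3289, -3019/3289, 90/253; SSR = 25712/3289.

SSR = 7.818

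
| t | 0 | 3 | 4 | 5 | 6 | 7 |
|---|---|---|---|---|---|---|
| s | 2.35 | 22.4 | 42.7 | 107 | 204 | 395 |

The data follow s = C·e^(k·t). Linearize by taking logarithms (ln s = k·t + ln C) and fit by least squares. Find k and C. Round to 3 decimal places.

Linearized form: ln s = k·t + ln C. From the 6 transformed points,
Σt = 25.0000, Σ(t)² = 135.0000, Σln s = 23.6875, Σt·ln s = 121.4690.
Equations: 135.0000·k + 25.0000·ln C = 121.4690;  25.0000·k + 6·ln C = 23.6875.
Slope k = (n·Σt·ln s − Σt·Σln s)/(n·Σ(t)² − (Σt)²) = (6·121.4690 − 25.0000·23.6875)/185.0000 = 0.73852; ln C = (Σln s − k·Σt)/n = 0.87074, so C = exp(0.87074) = 2.38869.

k = 0.739, C = 2.389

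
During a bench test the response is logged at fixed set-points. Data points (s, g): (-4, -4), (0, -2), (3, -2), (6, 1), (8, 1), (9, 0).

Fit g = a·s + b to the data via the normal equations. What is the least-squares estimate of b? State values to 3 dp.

AᵀA·[a, b]ᵀ = Aᵀg reads: 206·a + 22·b = 24;  22·a + 6·b = -6.
Determinant 206·6 − 22² = 752.
a = (24·6 − 22·(-6))/752 = 69/188; b = (206·(-6) − 22·24)/752 = -441/188.

b = -2.346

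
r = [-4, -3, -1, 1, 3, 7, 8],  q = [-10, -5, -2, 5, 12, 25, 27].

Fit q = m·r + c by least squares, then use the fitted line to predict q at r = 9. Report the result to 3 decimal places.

With design matrix A, AᵀA = [[149, 11]; [11, 7]] and Aᵀq = [489, 52]ᵀ.
Eliminating c: 7·(row 1) − 11·(row 2) gives 922·m = 7·489 − 11·52 = 2851, so m = 2851/922.
Then c = (52 − 11·(2851/922))/7 = 2369/922.
At r = 9: q̂ = (2851/922)·(9) + (2369/922)·(1) = 14014/461.

q̂ = 30.399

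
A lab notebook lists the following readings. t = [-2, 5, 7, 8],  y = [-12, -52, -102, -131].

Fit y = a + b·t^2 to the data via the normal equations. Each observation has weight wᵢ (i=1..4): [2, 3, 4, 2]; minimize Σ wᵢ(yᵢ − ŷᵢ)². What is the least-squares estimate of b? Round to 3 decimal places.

b = -2.004

From the data, Σwᵢ·1 = 11, Σwᵢ·t^2 = 407, Σwᵢ·t^2·t^2 = 19703.
Moment sums: Σwᵢ·y = -850, Σwᵢ·t^2·y = -40756.
So MᵀWM·[a, b]ᵀ = MᵀWy: [[11, 407]; [407, 19703]]·[a, b]ᵀ = [-850, -40756]ᵀ.
Determinant 11·19703 − 407² = 51084.
a = ((-850)·19703 − 407·(-40756))/51084 = -8881/2838; b = (11·(-40756) − 407·(-850))/51084 = -517/258.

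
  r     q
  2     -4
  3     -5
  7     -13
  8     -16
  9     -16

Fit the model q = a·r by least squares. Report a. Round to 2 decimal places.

a = -1.86

Normal-equation sums: Σr·r = 207.
Right-hand side: Σr·q = -386.
Normal equations: [[207]]·[a]ᵀ = [-386]ᵀ.
Hence a = -386 / 207 ≈ -1.86473.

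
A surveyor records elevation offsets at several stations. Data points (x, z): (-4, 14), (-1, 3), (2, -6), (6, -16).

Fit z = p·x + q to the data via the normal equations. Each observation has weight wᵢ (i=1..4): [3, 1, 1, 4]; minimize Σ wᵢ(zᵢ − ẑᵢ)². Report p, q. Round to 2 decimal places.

Setting ∂/∂p … = 0 gives: 197·p + 13·q = -567;  13·p + 9·q = -25.
(Σwᵢ·x·x = 197, Σwᵢ·x = 13, Σwᵢ·1 = 9, Σwᵢ·x·z = -567, Σwᵢ·z = -25.)
Eliminating q: 9·(row 1) − 13·(row 2) gives 1604·p = 9·(-567) − 13·(-25) = -4778, so p = -2389/802.
Then q = ((-25) − 13·(-2389/802))/9 = 1223/802.

p = -2.98, q = 1.52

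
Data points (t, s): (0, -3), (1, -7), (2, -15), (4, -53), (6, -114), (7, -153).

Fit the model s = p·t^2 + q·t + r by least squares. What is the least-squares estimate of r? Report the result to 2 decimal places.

r = -3.05

Forming MᵀM = [[3970, 632, 106]; [632, 106, 20]; [106, 20, 6]] and Mᵀs = [-12516, -2004, -345]ᵀ gives MᵀM·[p, q, r]ᵀ = Mᵀs.
Solving the 3×3 system (Gaussian elimination) gives p = -7289/2420, q = -41/110, r = -7371/2420.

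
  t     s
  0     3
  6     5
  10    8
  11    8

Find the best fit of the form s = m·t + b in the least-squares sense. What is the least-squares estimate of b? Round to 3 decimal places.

Forming XᵀX = [[257, 27]; [27, 4]] and Xᵀs = [198, 24]ᵀ gives XᵀX·[m, b]ᵀ = Xᵀs.
det = 257·4 − 27² = 299.
m = (198·4 − 27·24)/299 = 144/299; b = (257·24 − 27·198)/299 = 822/299.

b = 2.749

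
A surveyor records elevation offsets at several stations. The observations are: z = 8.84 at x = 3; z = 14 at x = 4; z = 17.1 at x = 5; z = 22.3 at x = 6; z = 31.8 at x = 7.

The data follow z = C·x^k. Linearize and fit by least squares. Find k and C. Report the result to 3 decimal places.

k = 1.429, C = 1.834

Let Y = ln z. Fitting Y = k·ln x + ln C by least squares:
XᵀX = [[12.7160, 7.8320]; [7.8320, 5]], rhs = [22.9165, 14.2215]ᵀ  (here Σln x = 7.8320, Σ(ln x)² = 12.7160, Σln z = 14.2215, Σln x·ln z = 22.9165).
Solving (det = 2.2397): k = 1.42867, ln C = 0.60642, so C = exp(0.60642) = 1.83385.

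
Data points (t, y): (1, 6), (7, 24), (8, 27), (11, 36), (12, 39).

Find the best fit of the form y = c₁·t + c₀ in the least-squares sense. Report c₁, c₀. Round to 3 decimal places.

c₁ = 3.000, c₀ = 3.000

Forming AᵀA = [[379, 39]; [39, 5]] and Aᵀy = [1254, 132]ᵀ gives AᵀA·[c₁, c₀]ᵀ = Aᵀy.
Determinant 379·5 − 39² = 374.
c₁ = (1254·5 − 39·132)/374 = 3; c₀ = (379·132 − 39·1254)/374 = 3.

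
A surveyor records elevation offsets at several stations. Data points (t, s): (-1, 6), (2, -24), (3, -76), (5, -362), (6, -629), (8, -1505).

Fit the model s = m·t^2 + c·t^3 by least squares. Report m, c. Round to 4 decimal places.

With design matrix M, MᵀM = [[6115, 43943]; [43943, 325219]] and Mᵀs = [-128788, -953924]ᵀ.
det = 6115·325219 − 43943² = 57726936.
m = ((-128788)·325219 − 43943·(-953924))/57726936 = 1415740/2405289; c = (6115·(-953924) − 43943·(-128788))/57726936 = -7246424/2405289.

m = 0.5886, c = -3.0127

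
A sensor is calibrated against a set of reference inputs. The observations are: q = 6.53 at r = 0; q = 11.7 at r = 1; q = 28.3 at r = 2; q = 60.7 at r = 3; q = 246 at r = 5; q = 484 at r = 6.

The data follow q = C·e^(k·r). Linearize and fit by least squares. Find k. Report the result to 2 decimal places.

Let Y = ln q. Fitting Y = k·r + ln C by least squares:
Σr = 17.0000, Σ(r)² = 75.0000, Σln q = 23.4722, Σr·ln q = 86.0823.
Equations: 75.0000·k + 17.0000·ln C = 86.0823;  17.0000·k + 6·ln C = 23.4722.
Solving (det = 161.0000): k = 0.72960, ln C = 1.84483.

k = 0.73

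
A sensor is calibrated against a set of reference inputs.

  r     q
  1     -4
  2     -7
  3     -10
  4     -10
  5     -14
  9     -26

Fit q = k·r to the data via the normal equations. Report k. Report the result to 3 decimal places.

k = -2.882

The normal system AᵀA·[k]ᵀ = Aᵀq is [[136]]·[k]ᵀ = [-392]ᵀ.
Hence k = -392 / 136 ≈ -2.88235.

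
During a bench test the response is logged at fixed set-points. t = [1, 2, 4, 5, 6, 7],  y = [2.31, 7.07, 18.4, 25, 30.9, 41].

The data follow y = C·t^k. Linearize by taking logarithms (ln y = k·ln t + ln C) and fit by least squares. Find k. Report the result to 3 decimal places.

k = 1.451

Let Y = ln y. Fitting Y = k·ln t + ln C by least squares:
AᵀA = [[11.9895, 7.4265]; [7.4265, 6]], rhs = [23.9470, 16.0687]ᵀ  (here Σln t = 7.4265, Σ(ln t)² = 11.9895, Σln y = 16.0687, Σln t·ln y = 23.9470).
Slope k = (n·Σln t·ln y − Σln t·Σln y)/(n·Σ(ln t)² − (Σln t)²) = (6·23.9470 − 7.4265·16.0687)/16.7835 = 1.45068; ln C = (Σln y − k·Σln t)/n = 0.88253.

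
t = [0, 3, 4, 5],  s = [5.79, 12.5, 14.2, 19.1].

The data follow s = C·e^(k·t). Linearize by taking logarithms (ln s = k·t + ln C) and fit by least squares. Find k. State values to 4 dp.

k = 0.2346

Taking logs, ln s = k·t + ln C, so regress ln s on t.
Sums: Σt = 12.0000, Σ(t)² = 50.0000, Σln s = 9.8848, Σt·ln s = 32.9386.
Normal system: [[50.0000, 12.0000]; [12.0000, 4]]·[k, ln C]ᵀ = [32.9386, 9.8848]ᵀ.
Slope k = (n·Σt·ln s − Σt·Σln s)/(n·Σ(t)² − (Σt)²) = (4·32.9386 − 12.0000·9.8848)/56.0000 = 0.23459; ln C = (Σln s − k·Σt)/n = 1.76744.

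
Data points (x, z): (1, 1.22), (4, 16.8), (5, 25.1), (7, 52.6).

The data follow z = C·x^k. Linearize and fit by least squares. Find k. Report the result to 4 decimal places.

With ln zᵢ as the transformed response and ln xᵢ as the regressor:
AᵀA = [[8.2987, 4.9416]; [4.9416, 4]], rhs = [16.8094, 10.2058]ᵀ  (here Σln x = 4.9416, Σ(ln x)² = 8.2987, Σln z = 10.2058, Σln x·ln z = 16.8094).
Δ = 8.2987·4 − (4.9416)² = 8.7748; k = (16.8094·4 − 4.9416·10.2058)/8.7748 = 1.91501, ln C = (8.2987·10.2058 − 4.9416·16.8094)/8.7748 = 0.18563.

k = 1.9150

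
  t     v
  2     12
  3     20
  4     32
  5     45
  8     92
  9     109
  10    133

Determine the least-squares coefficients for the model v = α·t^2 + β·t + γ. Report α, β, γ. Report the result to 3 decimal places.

α = 0.843, β = 4.892, γ = -1.358

The normal equations are: 21635·α + 2465·β + 299·γ = 29882;  2465·α + 299·β + 41·γ = 3484;  299·α + 41·β + 7·γ = 443.
Row-reducing yields α = 9059/10752, β = 52603/10752, γ = -1217/896.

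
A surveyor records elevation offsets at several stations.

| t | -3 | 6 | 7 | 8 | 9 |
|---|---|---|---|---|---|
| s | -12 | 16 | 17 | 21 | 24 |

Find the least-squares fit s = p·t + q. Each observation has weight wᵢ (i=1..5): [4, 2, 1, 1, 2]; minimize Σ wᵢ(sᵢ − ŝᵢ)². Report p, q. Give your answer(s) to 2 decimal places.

p = 3.01, q = -2.92

Entries of AᵀWA: Σwᵢ·t·t = 383, Σwᵢ·t = 33, Σwᵢ·1 = 10.
Moment sums: Σwᵢ·t·s = 1055, Σwᵢ·s = 70.
So AᵀWA·[p, q]ᵀ = AᵀWs: [[383, 33]; [33, 10]]·[p, q]ᵀ = [1055, 70]ᵀ.
Eliminating q: 10·(row 1) − 33·(row 2) gives 2741·p = 10·1055 − 33·70 = 8240, so p = 8240/2741.
Then q = (70 − 33·(8240/2741))/10 = -8005/2741.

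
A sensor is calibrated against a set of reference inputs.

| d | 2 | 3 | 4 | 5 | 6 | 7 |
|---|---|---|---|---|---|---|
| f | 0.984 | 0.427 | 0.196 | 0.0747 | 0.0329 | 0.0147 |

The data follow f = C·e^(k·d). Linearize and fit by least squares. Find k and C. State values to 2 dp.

k = -0.85, C = 5.44

Taking logs, ln f = k·d + ln C, so regress ln f on d.
Sums: Σd = 27.0000, Σ(d)² = 139.0000, Σln f = -12.7252, Σd·ln f = -72.1002.
Normal system: [[139.0000, 27.0000]; [27.0000, 6]]·[k, ln C]ᵀ = [-72.1002, -12.7252]ᵀ.
Δ = 139.0000·6 − (27.0000)² = 105.0000; k = (-72.1002·6 − 27.0000·-12.7252)/105.0000 = -0.84781, ln C = (139.0000·-12.7252 − 27.0000·-72.1002)/105.0000 = 1.69429, so C = exp(1.69429) = 5.44279.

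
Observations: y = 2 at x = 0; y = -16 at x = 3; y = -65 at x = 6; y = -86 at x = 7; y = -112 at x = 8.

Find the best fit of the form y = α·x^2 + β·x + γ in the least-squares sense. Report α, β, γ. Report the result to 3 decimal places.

Normal-equation sums: Σx^2·x^2 = 7874, Σx^2·x = 1098, Σx^2 = 158, Σx·x = 158, Σx = 24, Σ1 = 5.
Right-hand side: Σx^2·y = -13866, Σx·y = -1936, Σy = -277.
MᵀM·[α, β, γ]ᵀ = Mᵀy becomes [[7874, 1098, 158]; [1098, 158, 24]; [158, 24, 5]]·[α, β, γ]ᵀ = [-13866, -1936, -277]ᵀ.
Row-reducing yields α = -8059/4992, β = -2261/1664, γ = 5333/2496.

α = -1.614, β = -1.359, γ = 2.137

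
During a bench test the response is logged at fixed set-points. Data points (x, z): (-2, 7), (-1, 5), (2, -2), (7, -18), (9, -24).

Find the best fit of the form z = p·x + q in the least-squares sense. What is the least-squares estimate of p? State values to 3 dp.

Entries of AᵀA: Σx·x = 139, Σx = 15, Σ1 = 5.
Right-hand side: Σx·z = -365, Σz = -32.
AᵀA·[p, q]ᵀ = Aᵀz becomes [[139, 15]; [15, 5]]·[p, q]ᵀ = [-365, -32]ᵀ.
Eliminating q: 5·(row 1) − 15·(row 2) gives 470·p = 5·(-365) − 15·(-32) = -1345, so p = -269/94.
Then q = ((-32) − 15·(-269/94))/5 = 1027/470.

p = -2.862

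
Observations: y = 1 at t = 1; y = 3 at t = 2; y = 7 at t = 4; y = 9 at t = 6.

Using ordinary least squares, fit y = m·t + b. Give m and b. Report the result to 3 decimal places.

Sums needed: Σt·t = 57, Σt = 13, Σ1 = 4.
For Mᵀy: Σt·y = 89, Σy = 20.
MᵀM·[m, b]ᵀ = Mᵀy becomes [[57, 13]; [13, 4]]·[m, b]ᵀ = [89, 20]ᵀ.
Δ = 57·4 − 13² = 59.
m = (89·4 − 13·20)/59 = 96/59; b = (57·20 − 13·89)/59 = -17/59.

m = 1.627, b = -0.288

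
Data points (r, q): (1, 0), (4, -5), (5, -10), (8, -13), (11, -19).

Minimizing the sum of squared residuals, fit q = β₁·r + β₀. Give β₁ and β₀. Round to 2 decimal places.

From the data, Σr·r = 227, Σr = 29, Σ1 = 5.
And Σr·q = -383, Σq = -47.
Eliminating β₀: 5·(row 1) − 29·(row 2) gives 294·β₁ = 5·(-383) − 29·(-47) = -552, so β₁ = -92/49.
Then β₀ = ((-47) − 29·(-92/49))/5 = 73/49.

β₁ = -1.88, β₀ = 1.49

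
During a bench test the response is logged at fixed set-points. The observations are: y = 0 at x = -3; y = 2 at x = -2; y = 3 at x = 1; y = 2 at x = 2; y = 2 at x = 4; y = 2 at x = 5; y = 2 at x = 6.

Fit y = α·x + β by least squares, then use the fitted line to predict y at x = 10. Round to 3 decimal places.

ŷ = 2.875

Entries of MᵀM: Σx·x = 95, Σx = 13, Σ1 = 7.
And Σx·y = 33, Σy = 13.
So MᵀM·[α, β]ᵀ = Mᵀy: [[95, 13]; [13, 7]]·[α, β]ᵀ = [33, 13]ᵀ.
det = 95·7 − 13² = 496.
α = (33·7 − 13·13)/496 = 1/8; β = (95·13 − 13·33)/496 = 13/8.
At x = 10: ŷ = (1/8)·(10) + (13/8)·(1) = 23/8.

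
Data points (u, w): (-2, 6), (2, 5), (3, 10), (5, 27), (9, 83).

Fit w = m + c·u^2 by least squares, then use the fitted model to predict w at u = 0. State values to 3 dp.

Forming MᵀM = [[5, 123]; [123, 7299]] and Mᵀw = [131, 7532]ᵀ gives MᵀM·[m, c]ᵀ = Mᵀw.
Eliminating c: 7299·(row 1) − 123·(row 2) gives 21366·m = 7299·131 − 123·7532 = 29733, so m = 9911/7122.
Then c = (7532 − 123·(9911/7122))/7299 = 21547/21366.
At u = 0: ŵ = (9911/7122)·(1) + (21547/21366)·(0) = 9911/7122.

ŵ = 1.392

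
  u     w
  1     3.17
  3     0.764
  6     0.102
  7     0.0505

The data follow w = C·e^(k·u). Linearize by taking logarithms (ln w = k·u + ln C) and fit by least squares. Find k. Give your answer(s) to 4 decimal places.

Taking logs, ln w = k·u + ln C, so regress ln w on u.
Σu = 17.0000, Σ(u)² = 95.0000, Σln w = -4.3840, Σu·ln w = -34.2510.
Equations: 95.0000·k + 17.0000·ln C = -34.2510;  17.0000·k + 4·ln C = -4.3840.
Slope k = (n·Σu·ln w − Σu·Σln w)/(n·Σ(u)² − (Σu)²) = (4·-34.2510 − 17.0000·-4.3840)/91.0000 = -0.68655; ln C = (Σln w − k·Σu)/n = 1.82181.

k = -0.6865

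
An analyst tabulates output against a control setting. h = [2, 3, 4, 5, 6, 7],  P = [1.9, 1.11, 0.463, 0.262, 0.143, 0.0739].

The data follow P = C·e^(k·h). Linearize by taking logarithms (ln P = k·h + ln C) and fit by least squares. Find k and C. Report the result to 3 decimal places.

k = -0.656, C = 7.138

With ln Pᵢ as the transformed response and hᵢ as the regressor:
Sums: Σh = 27.0000, Σ(h)² = 139.0000, Σln P = -5.9132, Σh·ln P = -38.0851.
Normal system: [[139.0000, 27.0000]; [27.0000, 6]]·[k, ln C]ᵀ = [-38.0851, -5.9132]ᵀ.
Slope k = (n·Σh·ln P − Σh·Σln P)/(n·Σ(h)² − (Σh)²) = (6·-38.0851 − 27.0000·-5.9132)/105.0000 = -0.65576; ln C = (Σln P − k·Σh)/n = 1.96540, so C = exp(1.96540) = 7.13777.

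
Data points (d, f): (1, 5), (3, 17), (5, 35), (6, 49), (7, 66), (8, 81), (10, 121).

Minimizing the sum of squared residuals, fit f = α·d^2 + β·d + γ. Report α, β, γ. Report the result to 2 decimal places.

α = 1.01, β = 1.78, γ = 2.15

From the data, Σd^2·d^2 = 18500, Σd^2·d = 2224, Σd^2 = 284, Σd·d = 284, Σd = 40, Σ1 = 7.
And Σd^2·f = 23315, Σd·f = 2845, Σf = 374.
Normal equations: [[18500, 2224, 284]; [2224, 284, 40]; [284, 40, 7]]·[α, β, γ]ᵀ = [23315, 2845, 374]ᵀ.
Inverting the 3×3 Gram matrix, [α, β, γ]ᵀ = [15013/14812, 26337/14812, 7947/3703]ᵀ.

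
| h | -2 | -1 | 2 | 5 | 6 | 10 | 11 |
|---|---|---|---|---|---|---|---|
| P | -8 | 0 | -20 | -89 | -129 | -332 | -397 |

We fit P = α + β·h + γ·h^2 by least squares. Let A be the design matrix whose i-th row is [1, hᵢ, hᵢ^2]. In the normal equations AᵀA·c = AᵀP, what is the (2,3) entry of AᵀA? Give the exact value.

Row 2 ↔ basis h, column 3 ↔ basis h^2, so (AᵀA)_{2,3} = Σᵢ (h)·(h^2) = (-2)·(4) + (-1)·(1) + (2)·(4) + (5)·(25) + (6)·(36) + (10)·(100) + (11)·(121) = 2671.

2671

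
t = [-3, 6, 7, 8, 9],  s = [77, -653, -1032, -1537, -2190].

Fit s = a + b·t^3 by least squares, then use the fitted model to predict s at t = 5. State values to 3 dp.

ŝ = -378.878

Entries of XᵀX: Σ1 = 5, Σt^3 = 1773, Σt^3·t^3 = 958619.
And Σs = -5335, Σt^3·s = -2880557.
Normal equations: [[5, 1773]; [1773, 958619]]·[a, b]ᵀ = [-5335, -2880557]ᵀ.
Δ = 5·958619 − 1773² = 1649566.
a = ((-5335)·958619 − 1773·(-2880557))/1649566 = -3502402/824783; b = (5·(-2880557) − 1773·(-5335))/1649566 = -2471915/824783.
At t = 5: ŝ = (-3502402/824783)·(1) + (-2471915/824783)·(125) = -312491777/824783.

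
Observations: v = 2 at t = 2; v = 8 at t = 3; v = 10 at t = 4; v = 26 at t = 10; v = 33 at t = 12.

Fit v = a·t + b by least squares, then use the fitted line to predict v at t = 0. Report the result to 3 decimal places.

Forming AᵀA = [[273, 31]; [31, 5]] and Aᵀv = [724, 79]ᵀ gives AᵀA·[a, b]ᵀ = Aᵀv.
Δ = 273·5 − 31² = 404.
a = (724·5 − 31·79)/404 = 1171/404; b = (273·79 − 31·724)/404 = -877/404.
At t = 0: v̂ = (1171/404)·(0) + (-877/404)·(1) = -877/404.

v̂ = -2.171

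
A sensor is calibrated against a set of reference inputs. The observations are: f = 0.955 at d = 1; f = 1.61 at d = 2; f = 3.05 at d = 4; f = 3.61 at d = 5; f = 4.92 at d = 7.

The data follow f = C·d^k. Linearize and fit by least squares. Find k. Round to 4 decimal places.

k = 0.8476

With ln fᵢ as the transformed response and ln dᵢ as the regressor:
Σln d = 5.6348, Σ(ln d)² = 8.7791, Σln f = 4.4223, Σln d·ln f = 7.0425.
Equations: 8.7791·k + 5.6348·ln C = 7.0425;  5.6348·k + 5·ln C = 4.4223.
Slope k = (n·Σln d·ln f − Σln d·Σln f)/(n·Σ(ln d)² − (Σln d)²) = (5·7.0425 − 5.6348·4.4223)/12.1448 = 0.84757; ln C = (Σln f − k·Σln d)/n = -0.07070.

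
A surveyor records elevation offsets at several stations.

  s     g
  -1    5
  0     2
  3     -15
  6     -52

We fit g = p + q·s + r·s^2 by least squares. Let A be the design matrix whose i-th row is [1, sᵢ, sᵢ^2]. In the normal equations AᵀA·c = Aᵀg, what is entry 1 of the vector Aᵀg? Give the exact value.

-60

Entry 1 ↔ basis 1, so (Aᵀg)_{1} = Σᵢ gᵢ = (1)·(5) + (1)·(2) + (1)·(-15) + (1)·(-52) = -60.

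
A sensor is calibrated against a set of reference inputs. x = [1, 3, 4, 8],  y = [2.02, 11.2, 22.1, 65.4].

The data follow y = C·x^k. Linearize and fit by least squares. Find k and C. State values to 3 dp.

k = 1.683, C = 1.971

Taking logs, ln y = k·ln x + ln C, so regress ln y on ln x.
Over the data: Σln x = 4.5643, Σ(ln x)² = 7.4528, Σln y = 10.3951, Σln x·ln y = 15.6387.
Normal system: [[7.4528, 4.5643]; [4.5643, 4]]·[k, ln C]ᵀ = [15.6387, 10.3951]ᵀ.
Solving (det = 8.9781): k = 1.68275, ln C = 0.67862, so C = exp(0.67862) = 1.97115.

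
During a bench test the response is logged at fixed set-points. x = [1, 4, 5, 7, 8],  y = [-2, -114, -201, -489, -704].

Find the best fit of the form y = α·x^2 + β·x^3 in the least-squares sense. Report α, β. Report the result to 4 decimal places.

α = -3.1191, β = -0.9838

Normal-equation sums: Σx^2·x^2 = 7379, Σx^2·x^3 = 53725, Σx^3·x^3 = 399515.
For Aᵀy: Σx^2·y = -75868, Σx^3·y = -560598.
AᵀA·[α, β]ᵀ = Aᵀy becomes [[7379, 53725]; [53725, 399515]]·[α, β]ᵀ = [-75868, -560598]ᵀ.
Eliminating β: 399515·(row 1) − 53725·(row 2) gives 61645560·α = 399515·(-75868) − 53725·(-560598) = -192276470, so α = -19227647/6164556.
Then β = ((-560598) − 53725·(-19227647/6164556))/399515 = -30322171/30822780.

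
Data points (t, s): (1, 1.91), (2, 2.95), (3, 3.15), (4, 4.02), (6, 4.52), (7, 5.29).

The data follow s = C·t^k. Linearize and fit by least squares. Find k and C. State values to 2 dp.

k = 0.50, C = 1.95

Let Y = ln s. Fitting Y = k·ln t + ln C by least squares:
Over the data: Σln t = 6.9157, Σ(ln t)² = 10.6062, Σln s = 7.4419, Σln t·ln s = 9.8836.
Normal system: [[10.6062, 6.9157]; [6.9157, 6]]·[k, ln C]ᵀ = [9.8836, 7.4419]ᵀ.
Slope k = (n·Σln t·ln s − Σln t·Σln s)/(n·Σ(ln t)² − (Σln t)²) = (6·9.8836 − 6.9157·7.4419)/15.8099 = 0.49558; ln C = (Σln s − k·Σln t)/n = 0.66911, so C = exp(0.66911) = 1.95249.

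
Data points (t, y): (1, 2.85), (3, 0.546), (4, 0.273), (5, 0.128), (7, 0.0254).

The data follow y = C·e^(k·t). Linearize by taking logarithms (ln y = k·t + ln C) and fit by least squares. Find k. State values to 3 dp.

Taking logs, ln y = k·t + ln C, so regress ln y on t.
Σt = 20.0000, Σ(t)² = 100.0000, Σln y = -6.5848, Σt·ln y = -41.9509.
Equations: 100.0000·k + 20.0000·ln C = -41.9509;  20.0000·k + 5·ln C = -6.5848.
Δ = 100.0000·5 − (20.0000)² = 100.0000; k = (-41.9509·5 − 20.0000·-6.5848)/100.0000 = -0.78058, ln C = (100.0000·-6.5848 − 20.0000·-41.9509)/100.0000 = 1.80535.

k = -0.781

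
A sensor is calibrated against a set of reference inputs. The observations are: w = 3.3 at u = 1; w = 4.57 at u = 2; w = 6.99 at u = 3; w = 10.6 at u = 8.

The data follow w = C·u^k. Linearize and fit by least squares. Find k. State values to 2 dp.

k = 0.58

With ln wᵢ as the transformed response and ln uᵢ as the regressor:
Σln u = 3.8712, Σ(ln u)² = 6.0115, Σln w = 7.0188, Σln u·ln w = 8.0987.
Normal system: [[6.0115, 3.8712]; [3.8712, 4]]·[k, ln C]ᵀ = [8.0987, 7.0188]ᵀ.
Solving (det = 9.0597): k = 0.57660, ln C = 1.19666.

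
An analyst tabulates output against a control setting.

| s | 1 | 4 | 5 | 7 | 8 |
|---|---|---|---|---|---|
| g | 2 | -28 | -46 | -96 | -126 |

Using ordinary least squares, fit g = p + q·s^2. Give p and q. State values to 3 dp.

Forming XᵀX = [[5, 155]; [155, 7379]] and Xᵀg = [-294, -14364]ᵀ gives XᵀX·[p, q]ᵀ = Xᵀg.
Determinant 5·7379 − 155² = 12870.
p = ((-294)·7379 − 155·(-14364))/12870 = 9499/2145; q = (5·(-14364) − 155·(-294))/12870 = -875/429.

p = 4.428, q = -2.040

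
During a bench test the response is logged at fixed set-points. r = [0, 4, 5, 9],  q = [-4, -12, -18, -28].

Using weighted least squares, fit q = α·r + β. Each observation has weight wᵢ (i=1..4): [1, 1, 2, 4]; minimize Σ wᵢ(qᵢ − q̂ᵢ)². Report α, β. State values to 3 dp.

α = -2.723, β = -3.484

Forming AᵀWA = [[390, 50]; [50, 8]] and AᵀWq = [-1236, -164]ᵀ gives AᵀWA·[α, β]ᵀ = AᵀWq.
det = 390·8 − 50² = 620.
α = ((-1236)·8 − 50·(-164))/620 = -422/155; β = (390·(-164) − 50·(-1236))/620 = -108/31.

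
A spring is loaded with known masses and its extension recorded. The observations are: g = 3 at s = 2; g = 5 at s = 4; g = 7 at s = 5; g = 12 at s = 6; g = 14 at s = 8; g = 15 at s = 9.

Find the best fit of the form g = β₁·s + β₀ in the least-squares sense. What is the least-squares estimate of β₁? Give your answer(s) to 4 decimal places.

β₁ = 1.8800

Entries of XᵀX: Σs·s = 226, Σs = 34, Σ1 = 6.
For Xᵀg: Σs·g = 380, Σg = 56.
det = 226·6 − 34² = 200.
β₁ = (380·6 − 34·56)/200 = 47/25; β₀ = (226·56 − 34·380)/200 = -33/25.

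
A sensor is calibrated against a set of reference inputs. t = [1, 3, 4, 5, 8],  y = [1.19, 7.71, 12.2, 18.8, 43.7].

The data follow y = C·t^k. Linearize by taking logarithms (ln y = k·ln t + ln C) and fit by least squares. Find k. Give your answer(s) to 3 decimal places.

k = 1.726

With ln yᵢ as the transformed response and ln tᵢ as the regressor:
XᵀX = [[10.0431, 6.1738]; [6.1738, 5]], rhs = [18.2883, 11.4291]ᵀ  (here Σln t = 6.1738, Σ(ln t)² = 10.0431, Σln y = 11.4291, Σln t·ln y = 18.2883).
Slope k = (n·Σln t·ln y − Σln t·Σln y)/(n·Σ(ln t)² − (Σln t)²) = (5·18.2883 − 6.1738·11.4291)/12.1000 = 1.72567; ln C = (Σln y − k·Σln t)/n = 0.15504.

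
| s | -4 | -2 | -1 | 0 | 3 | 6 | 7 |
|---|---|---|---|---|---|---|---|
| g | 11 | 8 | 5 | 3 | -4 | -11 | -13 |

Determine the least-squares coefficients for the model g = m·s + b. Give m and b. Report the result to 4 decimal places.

m = -2.2500, b = 2.7500

The normal equations are: 115·m + 9·b = -234;  9·m + 7·b = -1.
(Σs·s = 115, Σs = 9, Σ1 = 7, Σs·g = -234, Σg = -1.)
Eliminating b: 7·(row 1) − 9·(row 2) gives 724·m = 7·(-234) − 9·(-1) = -1629, so m = -9/4.
Then b = ((-1) − 9·(-9/4))/7 = 11/4.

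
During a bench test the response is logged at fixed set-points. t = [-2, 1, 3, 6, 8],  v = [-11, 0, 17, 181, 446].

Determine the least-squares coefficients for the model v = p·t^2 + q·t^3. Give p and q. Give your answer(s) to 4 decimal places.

p = -0.8880, q = 0.9825

Setting ∂/∂p … = 0 gives: 5490·p + 40756·q = 35169;  40756·p + 309594·q = 267995.
Determinant 5490·309594 − 40756² = 38619524.
p = (35169·309594 − 40756·267995)/38619524 = -17146417/19309762; q = (5490·267995 − 40756·35169)/38619524 = 18972393/19309762.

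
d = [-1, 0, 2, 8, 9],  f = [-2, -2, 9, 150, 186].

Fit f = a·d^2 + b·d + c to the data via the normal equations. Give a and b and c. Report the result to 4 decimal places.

Setting ∂/∂a … = 0 gives: 10674·a + 1248·b + 150·c = 24700;  1248·a + 150·b + 18·c = 2894;  150·a + 18·b + 5·c = 341.
(Σd^2·d^2 = 10674, Σd^2·d = 1248, Σd^2 = 150, Σd·d = 150, Σd = 18, Σ1 = 5, Σd^2·f = 24700, Σd·f = 2894, Σf = 341.)
Row-reducing yields a = 1163/543, b = 956/543, c = -433/181.

a = 2.1418, b = 1.7606, c = -2.3923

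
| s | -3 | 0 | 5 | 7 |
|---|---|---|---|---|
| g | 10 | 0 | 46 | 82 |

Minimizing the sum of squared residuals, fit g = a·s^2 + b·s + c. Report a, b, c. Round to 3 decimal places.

Setting ∂/∂a … = 0 gives: 3107·a + 441·b + 83·c = 5258;  441·a + 83·b + 9·c = 774;  83·a + 9·b + 4·c = 138.
Inverting the 3×3 Gram matrix, [a, b, c]ᵀ = [3241/2225, 3303/2225, 416/445]ᵀ.

a = 1.457, b = 1.484, c = 0.935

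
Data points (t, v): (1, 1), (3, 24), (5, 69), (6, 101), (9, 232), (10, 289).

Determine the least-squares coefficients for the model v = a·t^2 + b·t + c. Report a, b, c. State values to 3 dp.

a = 2.990, b = -0.985, c = -0.652

From the data, Σt^2·t^2 = 18564, Σt^2·t = 2098, Σt^2 = 252, Σt·t = 252, Σt = 34, Σ1 = 6.
Right-hand side: Σt^2·v = 53270, Σt·v = 6002, Σv = 716.
MᵀM·[a, b, c]ᵀ = Mᵀv becomes [[18564, 2098, 252]; [2098, 252, 34]; [252, 34, 6]]·[a, b, c]ᵀ = [53270, 6002, 716]ᵀ.
Solving the 3×3 system (Gaussian elimination) gives a = 18372/6145, b = -1211/1229, c = -4009/6145.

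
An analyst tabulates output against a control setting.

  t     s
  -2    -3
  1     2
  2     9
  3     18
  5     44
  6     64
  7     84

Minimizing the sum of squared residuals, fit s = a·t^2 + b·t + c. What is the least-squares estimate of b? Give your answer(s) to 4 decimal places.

Compute the Gram sums: Σt^2·t^2 = 4436, Σt^2·t = 712, Σt^2 = 128, Σt·t = 128, Σt = 22, Σ1 = 7.
Moment sums: Σt^2·s = 7708, Σt·s = 1272, Σs = 218.
Row-reducing yields a = 16315/11991, b = 33709/11991, c = -10280/3997.

b = 2.8112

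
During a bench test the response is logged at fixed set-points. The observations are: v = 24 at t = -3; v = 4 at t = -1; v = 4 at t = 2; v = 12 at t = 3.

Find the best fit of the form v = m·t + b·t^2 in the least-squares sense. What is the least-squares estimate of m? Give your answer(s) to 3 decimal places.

With design matrix X, XᵀX = [[23, 7]; [7, 179]] and Xᵀv = [-32, 344]ᵀ.
Eliminating b: 179·(row 1) − 7·(row 2) gives 4068·m = 179·(-32) − 7·344 = -8136, so m = -2.
Then b = (344 − 7·(-2))/179 = 2.

m = -2.000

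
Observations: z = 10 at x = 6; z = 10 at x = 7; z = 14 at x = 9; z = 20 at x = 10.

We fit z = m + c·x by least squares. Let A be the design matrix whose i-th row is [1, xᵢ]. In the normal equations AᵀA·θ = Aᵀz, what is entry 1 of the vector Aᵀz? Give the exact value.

Entry 1 ↔ basis 1, so (Aᵀz)_{1} = Σᵢ zᵢ = (1)·(10) + (1)·(10) + (1)·(14) + (1)·(20) = 54.

54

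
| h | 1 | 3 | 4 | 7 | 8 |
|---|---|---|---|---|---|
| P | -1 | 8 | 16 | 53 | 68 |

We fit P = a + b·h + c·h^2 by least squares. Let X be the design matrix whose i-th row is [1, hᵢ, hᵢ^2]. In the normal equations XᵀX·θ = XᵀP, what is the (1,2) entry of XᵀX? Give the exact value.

23

Row 1 ↔ basis 1, column 2 ↔ basis h, so (XᵀX)_{1,2} = Σᵢ h = (1)·(1) + (1)·(3) + (1)·(4) + (1)·(7) + (1)·(8) = 23.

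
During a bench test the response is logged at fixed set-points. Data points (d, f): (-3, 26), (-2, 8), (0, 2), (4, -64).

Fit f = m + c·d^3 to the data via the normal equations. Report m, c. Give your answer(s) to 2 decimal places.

m = 0.22, c = -1.00

Compute the Gram sums: Σ1 = 4, Σd^3 = 29, Σd^3·d^3 = 4889.
Right-hand side: Σf = -28, Σd^3·f = -4862.
det = 4·4889 − 29² = 18715.
m = ((-28)·4889 − 29·(-4862))/18715 = 4106/18715; c = (4·(-4862) − 29·(-28))/18715 = -18636/18715.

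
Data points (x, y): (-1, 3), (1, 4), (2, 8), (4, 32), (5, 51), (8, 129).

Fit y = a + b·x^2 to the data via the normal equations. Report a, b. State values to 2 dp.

Compute the Gram sums: Σ1 = 6, Σx^2 = 111, Σx^2·x^2 = 4995.
Right-hand side: Σy = 227, Σx^2·y = 10082.
Δ = 6·4995 − 111² = 17649.
a = (227·4995 − 111·10082)/17649 = 133/159; b = (6·10082 − 111·227)/17649 = 11765/5883.

a = 0.84, b = 2.00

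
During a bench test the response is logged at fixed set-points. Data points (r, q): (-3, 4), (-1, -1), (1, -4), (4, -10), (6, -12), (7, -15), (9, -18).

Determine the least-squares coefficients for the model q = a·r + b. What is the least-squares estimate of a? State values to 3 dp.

a = -1.788

Setting ∂/∂a … = 0 gives: 193·a + 23·b = -394;  23·a + 7·b = -56.
(Σr·r = 193, Σr = 23, Σ1 = 7, Σr·q = -394, Σq = -56.)
det = 193·7 − 23² = 822.
a = ((-394)·7 − 23·(-56))/822 = -245/137; b = (193·(-56) − 23·(-394))/822 = -291/137.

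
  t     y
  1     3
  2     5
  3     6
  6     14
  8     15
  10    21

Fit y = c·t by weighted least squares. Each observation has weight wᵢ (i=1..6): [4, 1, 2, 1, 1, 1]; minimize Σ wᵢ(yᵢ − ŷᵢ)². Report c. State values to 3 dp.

c = 2.088

Sums needed: Σwᵢ·t·t = 226.
Right-hand side: Σwᵢ·t·y = 472.
So AᵀWA·[c]ᵀ = AᵀWy: [[226]]·[c]ᵀ = [472]ᵀ.
c = 472/226 = 2.0885.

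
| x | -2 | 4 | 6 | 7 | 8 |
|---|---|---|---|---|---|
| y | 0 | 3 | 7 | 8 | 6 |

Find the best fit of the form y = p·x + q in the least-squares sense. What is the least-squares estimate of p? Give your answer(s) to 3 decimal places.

Setting ∂/∂p … = 0 gives: 169·p + 23·q = 158;  23·p + 5·q = 24.
(Σx·x = 169, Σx = 23, Σ1 = 5, Σx·y = 158, Σy = 24.)
Eliminating q: 5·(row 1) − 23·(row 2) gives 316·p = 5·158 − 23·24 = 238, so p = 119/158.
Then q = (24 − 23·(119/158))/5 = 211/158.

p = 0.753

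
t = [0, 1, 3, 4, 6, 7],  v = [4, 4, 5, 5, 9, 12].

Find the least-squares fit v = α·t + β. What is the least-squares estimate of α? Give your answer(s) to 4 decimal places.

α = 1.0800

The normal equations are: 111·α + 21·β = 177;  21·α + 6·β = 39.
(Σt·t = 111, Σt = 21, Σ1 = 6, Σt·v = 177, Σv = 39.)
Determinant 111·6 − 21² = 225.
α = (177·6 − 21·39)/225 = 27/25; β = (111·39 − 21·177)/225 = 68/25.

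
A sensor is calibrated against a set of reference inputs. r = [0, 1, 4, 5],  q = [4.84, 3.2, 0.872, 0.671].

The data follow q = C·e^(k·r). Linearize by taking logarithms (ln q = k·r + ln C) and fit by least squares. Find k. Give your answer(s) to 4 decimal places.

k = -0.4053

Taking logs, ln q = k·r + ln C, so regress ln q on r.
AᵀA = [[42.0000, 10.0000]; [10.0000, 4]], rhs = [-1.3796, 2.2041]ᵀ  (here Σr = 10.0000, Σ(r)² = 42.0000, Σln q = 2.2041, Σr·ln q = -1.3796).
Solving (det = 68.0000): k = -0.40529, ln C = 1.56425.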